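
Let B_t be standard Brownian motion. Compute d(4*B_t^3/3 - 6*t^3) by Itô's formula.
d(4*B_t^3/3 - 6*t^3) = (4*B_t - 18*t^2) dt + (4*B_t^2) dB_t

Itô's formula for f(t, x): d f(t, B_t) = (f_t + (1/2) f_xx) dt + f_x dB_t. Compute partials of f(t, x) = -6*t^3 + 4*x^3/3:
  f_t(t,x)  = -18*t^2
  f_x(t,x)  = 4*x^2
  f_xx(t,x) = 8*x
Assemble drift = f_t + (1/2) f_xx = -18*t^2 + 4*x and diffusion = f_x = 4*x^2. Substituting x = B_t:
  d(4*B_t^3/3 - 6*t^3) = (4*B_t - 18*t^2) dt + (4*B_t^2) dB_t.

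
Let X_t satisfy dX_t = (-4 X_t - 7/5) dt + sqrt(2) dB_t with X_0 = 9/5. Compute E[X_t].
E[X_t] = -7/20 + 43*exp(-4*t)/20

Taking expectations and using E[dB_t] = 0, the mean m(t) = E[X_t] satisfies the ODE m'(t) = a m(t) + b with m(0) = x_0. With a = -4, b = -7/5, x_0 = 9/5, the solution is
  m(t) = x_0 * exp(a t) + (b/a) * (exp(a t) - 1)
       = (9/5) * exp((-4) t) + ((-7/5)/(-4)) * (exp((-4) t) - 1)
       = -7/20 + 43*exp(-4*t)/20.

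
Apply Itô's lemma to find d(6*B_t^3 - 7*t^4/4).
d(6*B_t^3 - 7*t^4/4) = (18*B_t - 7*t^3) dt + (18*B_t^2) dB_t

Itô's formula for f(t, x): d f(t, B_t) = (f_t + (1/2) f_xx) dt + f_x dB_t. Compute partials of f(t, x) = -7*t^4/4 + 6*x^3:
  f_t(t,x)  = -7*t^3
  f_x(t,x)  = 18*x^2
  f_xx(t,x) = 36*x
Assemble drift = f_t + (1/2) f_xx = -7*t^3 + 18*x and diffusion = f_x = 18*x^2. Substituting x = B_t:
  d(6*B_t^3 - 7*t^4/4) = (18*B_t - 7*t^3) dt + (18*B_t^2) dB_t.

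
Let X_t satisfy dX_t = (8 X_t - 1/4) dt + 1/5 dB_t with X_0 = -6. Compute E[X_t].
E[X_t] = 1/32 - 193*exp(8*t)/32

Taking expectations and using E[dB_t] = 0, the mean m(t) = E[X_t] satisfies the ODE m'(t) = a m(t) + b with m(0) = x_0. With a = 8, b = -1/4, x_0 = -6, the solution is
  m(t) = x_0 * exp(a t) + (b/a) * (exp(a t) - 1)
       = (-6) * exp(8 t) + ((-1/4)/8) * (exp(8 t) - 1)
       = 1/32 - 193*exp(8*t)/32.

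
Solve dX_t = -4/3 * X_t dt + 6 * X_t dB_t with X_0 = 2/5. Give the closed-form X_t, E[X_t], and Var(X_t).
X_t = 2/5 * exp((-58/3) t + (6) B_t); E[X_t] = 2*exp(-4*t/3)/5; Var(X_t) = (4*exp(36*t) - 4)*exp(-8*t/3)/25

For GBM dX = mu X dt + sigma X dB with X_0 = x_0, apply Itô to Y = log X: dY = (mu - sigma^2/2) dt + sigma dB, so Y_t = log(x_0) + (mu - sigma^2/2) t + sigma B_t and hence X_t = x_0 * exp((mu - sigma^2/2) t + sigma B_t).
With mu = -4/3, sigma = 6, x_0 = 2/5, this gives:
  X_t = 2/5 * exp((-58/3) * t + (6) * B_t).
Since sigma*B_t ~ Normal(0, sigma^2 t), E[exp(sigma*B_t)] = exp(sigma^2 t / 2); so E[X_t] = x_0 * exp((mu - sigma^2/2) t) * exp(sigma^2 t / 2) = x_0 * exp(mu t) = 2*exp(-4*t/3)/5.
Var(X_t) = E[X_t^2] - (E[X_t])^2 = x_0^2 * exp(2 mu t) * (exp(sigma^2 t) - 1) = (4*exp(36*t) - 4)*exp(-8*t/3)/25.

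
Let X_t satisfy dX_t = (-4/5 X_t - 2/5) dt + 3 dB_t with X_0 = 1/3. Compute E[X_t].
E[X_t] = -1/2 + 5*exp(-4*t/5)/6

Taking expectations and using E[dB_t] = 0, the mean m(t) = E[X_t] satisfies the ODE m'(t) = a m(t) + b with m(0) = x_0. With a = -4/5, b = -2/5, x_0 = 1/3, the solution is
  m(t) = x_0 * exp(a t) + (b/a) * (exp(a t) - 1)
       = (1/3) * exp((-4/5) t) + ((-2/5)/(-4/5)) * (exp((-4/5) t) - 1)
       = -1/2 + 5*exp(-4*t/5)/6.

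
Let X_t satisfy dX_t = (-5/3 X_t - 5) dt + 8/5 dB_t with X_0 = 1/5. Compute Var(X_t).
Var(X_t) = 96/125 - 96*exp(-10*t/3)/125

The variance V(t) = Var(X_t) satisfies V'(t) = 2 a V(t) + c^2 with V(0) = 0 (drift coefficient is linear in X, diffusion is constant). With a = -5/3, c = 8/5, the solution is
  V(t) = (c^2 / (2 a)) * (exp(2 a t) - 1)
       = ((8/5)^2 / (2*(-5/3))) * (exp((-10/3) t) - 1)
       = 96/125 - 96*exp(-10*t/3)/125.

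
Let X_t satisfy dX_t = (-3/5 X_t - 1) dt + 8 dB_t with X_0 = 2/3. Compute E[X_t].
E[X_t] = -5/3 + 7*exp(-3*t/5)/3

Taking expectations and using E[dB_t] = 0, the mean m(t) = E[X_t] satisfies the ODE m'(t) = a m(t) + b with m(0) = x_0. With a = -3/5, b = -1, x_0 = 2/3, the solution is
  m(t) = x_0 * exp(a t) + (b/a) * (exp(a t) - 1)
       = (2/3) * exp((-3/5) t) + ((-1)/(-3/5)) * (exp((-3/5) t) - 1)
       = -5/3 + 7*exp(-3*t/5)/3.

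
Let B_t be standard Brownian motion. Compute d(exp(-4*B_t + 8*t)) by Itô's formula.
d(exp(-4*B_t + 8*t)) = (16*exp(-4*B_t + 8*t)) dt + (-4*exp(-4*B_t + 8*t)) dB_t

Itô's formula for f(t, x): d f(t, B_t) = (f_t + (1/2) f_xx) dt + f_x dB_t. Compute partials of f(t, x) = exp(8*t - 4*x):
  f_t(t,x)  = 8*exp(8*t - 4*x)
  f_x(t,x)  = -4*exp(8*t - 4*x)
  f_xx(t,x) = 16*exp(8*t - 4*x)
Assemble drift = f_t + (1/2) f_xx = 16*exp(8*t - 4*x) and diffusion = f_x = -4*exp(8*t - 4*x). Substituting x = B_t:
  d(exp(-4*B_t + 8*t)) = (16*exp(-4*B_t + 8*t)) dt + (-4*exp(-4*B_t + 8*t)) dB_t.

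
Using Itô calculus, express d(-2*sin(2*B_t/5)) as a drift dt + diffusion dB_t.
d(-2*sin(2*B_t/5)) = (4*sin(2*B_t/5)/25) dt + (-4*cos(2*B_t/5)/5) dB_t

Itô's formula for f(B_t) gives d f(B_t) = f'(B_t) dB_t + (1/2) f''(B_t) dt. Compute derivatives of f(x) = -2*sin(2*x/5):
  f'(x)  = -4*cos(2*x/5)/5
  f''(x) = 8*sin(2*x/5)/25
Substitute x = B_t and multiply the f'' term by 1/2:
  drift     = (1/2) * (8*sin(2*x/5)/25) evaluated at B_t = 4*sin(2*B_t/5)/25
  diffusion = (-4*cos(2*x/5)/5) evaluated at B_t = -4*cos(2*B_t/5)/5
Therefore d(-2*sin(2*B_t/5)) = (4*sin(2*B_t/5)/25) dt + (-4*cos(2*B_t/5)/5) dB_t.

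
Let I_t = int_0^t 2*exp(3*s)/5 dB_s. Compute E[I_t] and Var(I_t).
E[I_t] = 0; Var(I_t) = 2*exp(6*t)/75 - 2/75

The Itô integral of a deterministic integrand f(s) has mean 0 because each increment f(s) * (B_{s+ds} - B_s) has mean 0. By the Itô isometry:
  Var( int_0^t f(s) dB_s ) = E[ (int_0^t f(s) dB_s)^2 ] = int_0^t f(s)^2 ds.
Here f(s) = 2*exp(3*s)/5, so f(s)^2 = 4*exp(6*s)/25. Integrate:
  int_0^t (4*exp(6*s)/25) ds = 2*exp(6*t)/75 - 2/75.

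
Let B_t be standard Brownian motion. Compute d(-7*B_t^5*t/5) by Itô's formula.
d(-7*B_t^5*t/5) = (7*B_t^3*(-B_t^2 - 10*t)/5) dt + (-7*B_t^4*t) dB_t

Itô's formula for f(t, x): d f(t, B_t) = (f_t + (1/2) f_xx) dt + f_x dB_t. Compute partials of f(t, x) = -7*t*x^5/5:
  f_t(t,x)  = -7*x^5/5
  f_x(t,x)  = -7*t*x^4
  f_xx(t,x) = -28*t*x^3
Assemble drift = f_t + (1/2) f_xx = 7*x^3*(-10*t - x^2)/5 and diffusion = f_x = -7*t*x^4. Substituting x = B_t:
  d(-7*B_t^5*t/5) = (7*B_t^3*(-B_t^2 - 10*t)/5) dt + (-7*B_t^4*t) dB_t.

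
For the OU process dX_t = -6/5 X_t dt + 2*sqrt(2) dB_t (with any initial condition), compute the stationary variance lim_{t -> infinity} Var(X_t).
lim Var(X_t) = 10/3

The OU SDE dX = -theta X dt + sigma dB admits the integrating factor exp(theta t): d(exp(theta t) X_t) = sigma exp(theta t) dB_t. Integrating from 0 to t gives X_t = x_0 * exp(-theta t) + sigma * int_0^t exp(-theta (t-s)) dB_s for any initial x_0. The Itô integral has variance (by the Itô isometry) sigma^2 * int_0^t exp(-2 theta (t - s)) ds = sigma^2 * (1 - exp(-2 theta t)) / (2 theta), independent of x_0.
With theta = 6/5, sigma = 2*sqrt(2):
  Var(X_t) = (2*sqrt(2))^2 * (1 - exp(-2*6/5 t)) / (2 * 6/5) = 10/3 - 10*exp(-12*t/5)/3.
As t -> infinity, exp(-2*6/5 t) -> 0, so the stationary variance is sigma^2 / (2 theta) = 10/3.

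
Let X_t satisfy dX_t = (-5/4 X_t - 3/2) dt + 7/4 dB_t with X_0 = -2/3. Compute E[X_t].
E[X_t] = -6/5 + 8*exp(-5*t/4)/15

Taking expectations and using E[dB_t] = 0, the mean m(t) = E[X_t] satisfies the ODE m'(t) = a m(t) + b with m(0) = x_0. With a = -5/4, b = -3/2, x_0 = -2/3, the solution is
  m(t) = x_0 * exp(a t) + (b/a) * (exp(a t) - 1)
       = (-2/3) * exp((-5/4) t) + ((-3/2)/(-5/4)) * (exp((-5/4) t) - 1)
       = -6/5 + 8*exp(-5*t/4)/15.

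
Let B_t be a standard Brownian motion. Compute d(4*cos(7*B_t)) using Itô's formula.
d(4*cos(7*B_t)) = (-98*cos(7*B_t)) dt + (-28*sin(7*B_t)) dB_t

Itô's formula for f(B_t) gives d f(B_t) = f'(B_t) dB_t + (1/2) f''(B_t) dt. Compute derivatives of f(x) = 4*cos(7*x):
  f'(x)  = -28*sin(7*x)
  f''(x) = -196*cos(7*x)
Substitute x = B_t and multiply the f'' term by 1/2:
  drift     = (1/2) * (-196*cos(7*x)) evaluated at B_t = -98*cos(7*B_t)
  diffusion = (-28*sin(7*x)) evaluated at B_t = -28*sin(7*B_t)
Therefore d(4*cos(7*B_t)) = (-98*cos(7*B_t)) dt + (-28*sin(7*B_t)) dB_t.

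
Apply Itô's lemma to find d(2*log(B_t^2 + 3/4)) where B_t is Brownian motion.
d(2*log(B_t^2 + 3/4)) = (8*(3 - 4*B_t^2)/(4*B_t^2 + 3)^2) dt + (16*B_t/(4*B_t^2 + 3)) dB_t

Itô's formula for f(B_t) gives d f(B_t) = f'(B_t) dB_t + (1/2) f''(B_t) dt. Compute derivatives of f(x) = 2*log(x^2 + 3/4):
  f'(x)  = 16*x/(4*x^2 + 3)
  f''(x) = 16*(3 - 4*x^2)/(4*x^2 + 3)^2
Substitute x = B_t and multiply the f'' term by 1/2:
  drift     = (1/2) * (16*(3 - 4*x^2)/(4*x^2 + 3)^2) evaluated at B_t = 8*(3 - 4*B_t^2)/(4*B_t^2 + 3)^2
  diffusion = (16*x/(4*x^2 + 3)) evaluated at B_t = 16*B_t/(4*B_t^2 + 3)
Therefore d(2*log(B_t^2 + 3/4)) = (8*(3 - 4*B_t^2)/(4*B_t^2 + 3)^2) dt + (16*B_t/(4*B_t^2 + 3)) dB_t.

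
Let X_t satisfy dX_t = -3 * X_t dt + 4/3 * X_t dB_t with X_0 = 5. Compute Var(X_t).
Var(X_t) = (25*exp(16*t/9) - 25)*exp(-6*t)

For GBM dX = mu X dt + sigma X dB with X_0 = x_0, apply Itô to Y = log X: dY = (mu - sigma^2/2) dt + sigma dB, so Y_t = log(x_0) + (mu - sigma^2/2) t + sigma B_t and hence X_t = x_0 * exp((mu - sigma^2/2) t + sigma B_t).
With mu = -3, sigma = 4/3, x_0 = 5, this gives:
  X_t = 5 * exp((-35/9) * t + (4/3) * B_t).
Since sigma*B_t ~ Normal(0, sigma^2 t), E[exp(sigma*B_t)] = exp(sigma^2 t / 2); so E[X_t] = x_0 * exp((mu - sigma^2/2) t) * exp(sigma^2 t / 2) = x_0 * exp(mu t) = 5*exp(-3*t).
Var(X_t) = E[X_t^2] - (E[X_t])^2 = x_0^2 * exp(2 mu t) * (exp(sigma^2 t) - 1) = (25*exp(16*t/9) - 25)*exp(-6*t).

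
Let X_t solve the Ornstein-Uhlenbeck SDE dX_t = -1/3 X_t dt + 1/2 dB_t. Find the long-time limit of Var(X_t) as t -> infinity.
lim Var(X_t) = 3/8

The OU SDE dX = -theta X dt + sigma dB admits the integrating factor exp(theta t): d(exp(theta t) X_t) = sigma exp(theta t) dB_t. Integrating from 0 to t gives X_t = x_0 * exp(-theta t) + sigma * int_0^t exp(-theta (t-s)) dB_s for any initial x_0. The Itô integral has variance (by the Itô isometry) sigma^2 * int_0^t exp(-2 theta (t - s)) ds = sigma^2 * (1 - exp(-2 theta t)) / (2 theta), independent of x_0.
With theta = 1/3, sigma = 1/2:
  Var(X_t) = (1/2)^2 * (1 - exp(-2*1/3 t)) / (2 * 1/3) = 3/8 - 3*exp(-2*t/3)/8.
As t -> infinity, exp(-2*1/3 t) -> 0, so the stationary variance is sigma^2 / (2 theta) = 3/8.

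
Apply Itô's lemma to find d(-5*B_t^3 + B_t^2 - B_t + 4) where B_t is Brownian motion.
d(-5*B_t^3 + B_t^2 - B_t + 4) = (1 - 15*B_t) dt + (-15*B_t^2 + 2*B_t - 1) dB_t

Itô's formula for f(B_t) gives d f(B_t) = f'(B_t) dB_t + (1/2) f''(B_t) dt. Compute derivatives of f(x) = -5*x^3 + x^2 - x + 4:
  f'(x)  = -15*x^2 + 2*x - 1
  f''(x) = 2 - 30*x
Substitute x = B_t and multiply the f'' term by 1/2:
  drift     = (1/2) * (2 - 30*x) evaluated at B_t = 1 - 15*B_t
  diffusion = (-15*x^2 + 2*x - 1) evaluated at B_t = -15*B_t^2 + 2*B_t - 1
Therefore d(-5*B_t^3 + B_t^2 - B_t + 4) = (1 - 15*B_t) dt + (-15*B_t^2 + 2*B_t - 1) dB_t.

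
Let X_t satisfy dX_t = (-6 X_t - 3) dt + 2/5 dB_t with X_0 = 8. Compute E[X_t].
E[X_t] = -1/2 + 17*exp(-6*t)/2

Taking expectations and using E[dB_t] = 0, the mean m(t) = E[X_t] satisfies the ODE m'(t) = a m(t) + b with m(0) = x_0. With a = -6, b = -3, x_0 = 8, the solution is
  m(t) = x_0 * exp(a t) + (b/a) * (exp(a t) - 1)
       = 8 * exp((-6) t) + ((-3)/(-6)) * (exp((-6) t) - 1)
       = -1/2 + 17*exp(-6*t)/2.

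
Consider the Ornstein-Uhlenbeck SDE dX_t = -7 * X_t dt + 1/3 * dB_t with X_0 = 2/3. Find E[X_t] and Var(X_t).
E[X_t] = 2*exp(-7*t)/3; Var(X_t) = 1/126 - exp(-14*t)/126

The OU SDE dX = -theta X dt + sigma dB admits the integrating factor exp(theta t): d(exp(theta t) X_t) = sigma exp(theta t) dB_t. Integrating from 0 to t:
  X_t = x_0 * exp(-theta t) + sigma * int_0^t exp(-theta (t-s)) dB_s.
The Itô integral has mean 0 and (by the Itô isometry) variance sigma^2 * int_0^t exp(-2 theta (t - s)) ds = sigma^2 * (1 - exp(-2 theta t)) / (2 theta).
With theta = 7, sigma = 1/3, x_0 = 2/3:
  E[X_t] = 2/3 * exp(-7 t) = 2*exp(-7*t)/3
  Var(X_t) = (1/3)^2 * (1 - exp(-2*7 t)) / (2 * 7) = 1/126 - exp(-14*t)/126.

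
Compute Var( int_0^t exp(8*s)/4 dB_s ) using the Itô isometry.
Var = exp(16*t)/256 - 1/256

The Itô integral of a deterministic integrand f(s) has mean 0 because each increment f(s) * (B_{s+ds} - B_s) has mean 0. By the Itô isometry:
  Var( int_0^t f(s) dB_s ) = E[ (int_0^t f(s) dB_s)^2 ] = int_0^t f(s)^2 ds.
Here f(s) = exp(8*s)/4, so f(s)^2 = exp(16*s)/16. Integrate:
  int_0^t (exp(16*s)/16) ds = exp(16*t)/256 - 1/256.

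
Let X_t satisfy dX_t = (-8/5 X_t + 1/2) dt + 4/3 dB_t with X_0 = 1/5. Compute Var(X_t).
Var(X_t) = 5/9 - 5*exp(-16*t/5)/9

The variance V(t) = Var(X_t) satisfies V'(t) = 2 a V(t) + c^2 with V(0) = 0 (drift coefficient is linear in X, diffusion is constant). With a = -8/5, c = 4/3, the solution is
  V(t) = (c^2 / (2 a)) * (exp(2 a t) - 1)
       = ((4/3)^2 / (2*(-8/5))) * (exp((-16/5) t) - 1)
       = 5/9 - 5*exp(-16*t/5)/9.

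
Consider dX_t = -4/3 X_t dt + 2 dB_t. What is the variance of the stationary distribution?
lim Var(X_t) = 3/2

The OU SDE dX = -theta X dt + sigma dB admits the integrating factor exp(theta t): d(exp(theta t) X_t) = sigma exp(theta t) dB_t. Integrating from 0 to t gives X_t = x_0 * exp(-theta t) + sigma * int_0^t exp(-theta (t-s)) dB_s for any initial x_0. The Itô integral has variance (by the Itô isometry) sigma^2 * int_0^t exp(-2 theta (t - s)) ds = sigma^2 * (1 - exp(-2 theta t)) / (2 theta), independent of x_0.
With theta = 4/3, sigma = 2:
  Var(X_t) = (2)^2 * (1 - exp(-2*4/3 t)) / (2 * 4/3) = 3/2 - 3*exp(-8*t/3)/2.
As t -> infinity, exp(-2*4/3 t) -> 0, so the stationary variance is sigma^2 / (2 theta) = 3/2.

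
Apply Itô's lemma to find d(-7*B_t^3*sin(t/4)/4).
d(-7*B_t^3*sin(t/4)/4) = (-7*B_t*(B_t^2*cos(t/4) + 12*sin(t/4))/16) dt + (-21*B_t^2*sin(t/4)/4) dB_t

Itô's formula for f(t, x): d f(t, B_t) = (f_t + (1/2) f_xx) dt + f_x dB_t. Compute partials of f(t, x) = -7*x^3*sin(t/4)/4:
  f_t(t,x)  = -7*x^3*cos(t/4)/16
  f_x(t,x)  = -21*x^2*sin(t/4)/4
  f_xx(t,x) = -21*x*sin(t/4)/2
Assemble drift = f_t + (1/2) f_xx = -7*x*(x^2*cos(t/4) + 12*sin(t/4))/16 and diffusion = f_x = -21*x^2*sin(t/4)/4. Substituting x = B_t:
  d(-7*B_t^3*sin(t/4)/4) = (-7*B_t*(B_t^2*cos(t/4) + 12*sin(t/4))/16) dt + (-21*B_t^2*sin(t/4)/4) dB_t.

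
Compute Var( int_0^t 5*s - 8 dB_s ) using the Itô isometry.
Var = t*(25*t^2 - 120*t + 192)/3

The Itô integral of a deterministic integrand f(s) has mean 0 because each increment f(s) * (B_{s+ds} - B_s) has mean 0. By the Itô isometry:
  Var( int_0^t f(s) dB_s ) = E[ (int_0^t f(s) dB_s)^2 ] = int_0^t f(s)^2 ds.
Here f(s) = 5*s - 8, so f(s)^2 = (5*s - 8)^2. Integrate:
  int_0^t ((5*s - 8)^2) ds = t*(25*t^2 - 120*t + 192)/3.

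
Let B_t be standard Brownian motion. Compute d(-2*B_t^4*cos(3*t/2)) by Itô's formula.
d(-2*B_t^4*cos(3*t/2)) = (3*B_t^2*(B_t^2*sin(3*t/2) - 4*cos(3*t/2))) dt + (-8*B_t^3*cos(3*t/2)) dB_t

Itô's formula for f(t, x): d f(t, B_t) = (f_t + (1/2) f_xx) dt + f_x dB_t. Compute partials of f(t, x) = -2*x^4*cos(3*t/2):
  f_t(t,x)  = 3*x^4*sin(3*t/2)
  f_x(t,x)  = -8*x^3*cos(3*t/2)
  f_xx(t,x) = -24*x^2*cos(3*t/2)
Assemble drift = f_t + (1/2) f_xx = 3*x^2*(x^2*sin(3*t/2) - 4*cos(3*t/2)) and diffusion = f_x = -8*x^3*cos(3*t/2). Substituting x = B_t:
  d(-2*B_t^4*cos(3*t/2)) = (3*B_t^2*(B_t^2*sin(3*t/2) - 4*cos(3*t/2))) dt + (-8*B_t^3*cos(3*t/2)) dB_t.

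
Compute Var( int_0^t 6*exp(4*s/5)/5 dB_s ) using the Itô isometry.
Var = 9*exp(8*t/5)/10 - 9/10

The Itô integral of a deterministic integrand f(s) has mean 0 because each increment f(s) * (B_{s+ds} - B_s) has mean 0. By the Itô isometry:
  Var( int_0^t f(s) dB_s ) = E[ (int_0^t f(s) dB_s)^2 ] = int_0^t f(s)^2 ds.
Here f(s) = 6*exp(4*s/5)/5, so f(s)^2 = 36*exp(8*s/5)/25. Integrate:
  int_0^t (36*exp(8*s/5)/25) ds = 9*exp(8*t/5)/10 - 9/10.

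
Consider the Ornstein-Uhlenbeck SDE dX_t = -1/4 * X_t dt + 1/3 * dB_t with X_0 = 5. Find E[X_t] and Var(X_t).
E[X_t] = 5*exp(-t/4); Var(X_t) = 2/9 - 2*exp(-t/2)/9

The OU SDE dX = -theta X dt + sigma dB admits the integrating factor exp(theta t): d(exp(theta t) X_t) = sigma exp(theta t) dB_t. Integrating from 0 to t:
  X_t = x_0 * exp(-theta t) + sigma * int_0^t exp(-theta (t-s)) dB_s.
The Itô integral has mean 0 and (by the Itô isometry) variance sigma^2 * int_0^t exp(-2 theta (t - s)) ds = sigma^2 * (1 - exp(-2 theta t)) / (2 theta).
With theta = 1/4, sigma = 1/3, x_0 = 5:
  E[X_t] = 5 * exp(-1/4 t) = 5*exp(-t/4)
  Var(X_t) = (1/3)^2 * (1 - exp(-2*1/4 t)) / (2 * 1/4) = 2/9 - 2*exp(-t/2)/9.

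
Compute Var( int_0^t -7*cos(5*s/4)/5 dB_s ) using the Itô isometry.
Var = 49*t/50 + 49*sin(5*t/2)/125

The Itô integral of a deterministic integrand f(s) has mean 0 because each increment f(s) * (B_{s+ds} - B_s) has mean 0. By the Itô isometry:
  Var( int_0^t f(s) dB_s ) = E[ (int_0^t f(s) dB_s)^2 ] = int_0^t f(s)^2 ds.
Here f(s) = -7*cos(5*s/4)/5, so f(s)^2 = 49*cos(5*s/4)^2/25. Integrate:
  int_0^t (49*cos(5*s/4)^2/25) ds = 49*t/50 + 49*sin(5*t/2)/125.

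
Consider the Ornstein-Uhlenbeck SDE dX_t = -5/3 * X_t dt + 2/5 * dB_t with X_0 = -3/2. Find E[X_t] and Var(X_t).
E[X_t] = -3*exp(-5*t/3)/2; Var(X_t) = 6/125 - 6*exp(-10*t/3)/125

The OU SDE dX = -theta X dt + sigma dB admits the integrating factor exp(theta t): d(exp(theta t) X_t) = sigma exp(theta t) dB_t. Integrating from 0 to t:
  X_t = x_0 * exp(-theta t) + sigma * int_0^t exp(-theta (t-s)) dB_s.
The Itô integral has mean 0 and (by the Itô isometry) variance sigma^2 * int_0^t exp(-2 theta (t - s)) ds = sigma^2 * (1 - exp(-2 theta t)) / (2 theta).
With theta = 5/3, sigma = 2/5, x_0 = -3/2:
  E[X_t] = -3/2 * exp(-5/3 t) = -3*exp(-5*t/3)/2
  Var(X_t) = (2/5)^2 * (1 - exp(-2*5/3 t)) / (2 * 5/3) = 6/125 - 6*exp(-10*t/3)/125.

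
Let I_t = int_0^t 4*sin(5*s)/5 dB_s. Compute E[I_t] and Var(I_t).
E[I_t] = 0; Var(I_t) = 8*t/25 - 4*sin(10*t)/125

The Itô integral of a deterministic integrand f(s) has mean 0 because each increment f(s) * (B_{s+ds} - B_s) has mean 0. By the Itô isometry:
  Var( int_0^t f(s) dB_s ) = E[ (int_0^t f(s) dB_s)^2 ] = int_0^t f(s)^2 ds.
Here f(s) = 4*sin(5*s)/5, so f(s)^2 = 16*sin(5*s)^2/25. Integrate:
  int_0^t (16*sin(5*s)^2/25) ds = 8*t/25 - 4*sin(10*t)/125.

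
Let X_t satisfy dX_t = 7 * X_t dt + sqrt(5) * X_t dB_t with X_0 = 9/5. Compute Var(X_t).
Var(X_t) = 81*(exp(5*t) - 1)*exp(14*t)/25

For GBM dX = mu X dt + sigma X dB with X_0 = x_0, apply Itô to Y = log X: dY = (mu - sigma^2/2) dt + sigma dB, so Y_t = log(x_0) + (mu - sigma^2/2) t + sigma B_t and hence X_t = x_0 * exp((mu - sigma^2/2) t + sigma B_t).
With mu = 7, sigma = sqrt(5), x_0 = 9/5, this gives:
  X_t = 9/5 * exp((9/2) * t + (sqrt(5)) * B_t).
Since sigma*B_t ~ Normal(0, sigma^2 t), E[exp(sigma*B_t)] = exp(sigma^2 t / 2); so E[X_t] = x_0 * exp((mu - sigma^2/2) t) * exp(sigma^2 t / 2) = x_0 * exp(mu t) = 9*exp(7*t)/5.
Var(X_t) = E[X_t^2] - (E[X_t])^2 = x_0^2 * exp(2 mu t) * (exp(sigma^2 t) - 1) = 81*(exp(5*t) - 1)*exp(14*t)/25.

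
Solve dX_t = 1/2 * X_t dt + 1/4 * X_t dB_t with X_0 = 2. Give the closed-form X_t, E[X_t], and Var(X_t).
X_t = 2 * exp((15/32) t + (1/4) B_t); E[X_t] = 2*exp(t/2); Var(X_t) = 4*(exp(t/16) - 1)*exp(t)

For GBM dX = mu X dt + sigma X dB with X_0 = x_0, apply Itô to Y = log X: dY = (mu - sigma^2/2) dt + sigma dB, so Y_t = log(x_0) + (mu - sigma^2/2) t + sigma B_t and hence X_t = x_0 * exp((mu - sigma^2/2) t + sigma B_t).
With mu = 1/2, sigma = 1/4, x_0 = 2, this gives:
  X_t = 2 * exp((15/32) * t + (1/4) * B_t).
Since sigma*B_t ~ Normal(0, sigma^2 t), E[exp(sigma*B_t)] = exp(sigma^2 t / 2); so E[X_t] = x_0 * exp((mu - sigma^2/2) t) * exp(sigma^2 t / 2) = x_0 * exp(mu t) = 2*exp(t/2).
Var(X_t) = E[X_t^2] - (E[X_t])^2 = x_0^2 * exp(2 mu t) * (exp(sigma^2 t) - 1) = 4*(exp(t/16) - 1)*exp(t).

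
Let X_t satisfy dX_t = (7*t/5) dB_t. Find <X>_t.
<X>_t = 49*t^3/75

For an Itô process dX_t = a(t) dt + b(t) dB_t, the quadratic variation is <X>_t = int_0^t b(s)^2 ds (the drift term does not contribute). Here b(s) = 7*s/5, so
  b(s)^2 = 49*s^2/25.
Integrating from 0 to t:
  <X>_t = int_0^t (49*s^2/25) ds = 49*t^3/75.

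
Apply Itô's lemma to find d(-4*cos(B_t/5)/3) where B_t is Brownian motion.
d(-4*cos(B_t/5)/3) = (2*cos(B_t/5)/75) dt + (4*sin(B_t/5)/15) dB_t

Itô's formula for f(B_t) gives d f(B_t) = f'(B_t) dB_t + (1/2) f''(B_t) dt. Compute derivatives of f(x) = -4*cos(x/5)/3:
  f'(x)  = 4*sin(x/5)/15
  f''(x) = 4*cos(x/5)/75
Substitute x = B_t and multiply the f'' term by 1/2:
  drift     = (1/2) * (4*cos(x/5)/75) evaluated at B_t = 2*cos(B_t/5)/75
  diffusion = (4*sin(x/5)/15) evaluated at B_t = 4*sin(B_t/5)/15
Therefore d(-4*cos(B_t/5)/3) = (2*cos(B_t/5)/75) dt + (4*sin(B_t/5)/15) dB_t.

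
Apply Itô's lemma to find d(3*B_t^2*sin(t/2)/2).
d(3*B_t^2*sin(t/2)/2) = (3*B_t^2*cos(t/2)/4 + 3*sin(t/2)/2) dt + (3*B_t*sin(t/2)) dB_t

Itô's formula for f(t, x): d f(t, B_t) = (f_t + (1/2) f_xx) dt + f_x dB_t. Compute partials of f(t, x) = 3*x^2*sin(t/2)/2:
  f_t(t,x)  = 3*x^2*cos(t/2)/4
  f_x(t,x)  = 3*x*sin(t/2)
  f_xx(t,x) = 3*sin(t/2)
Assemble drift = f_t + (1/2) f_xx = 3*x^2*cos(t/2)/4 + 3*sin(t/2)/2 and diffusion = f_x = 3*x*sin(t/2). Substituting x = B_t:
  d(3*B_t^2*sin(t/2)/2) = (3*B_t^2*cos(t/2)/4 + 3*sin(t/2)/2) dt + (3*B_t*sin(t/2)) dB_t.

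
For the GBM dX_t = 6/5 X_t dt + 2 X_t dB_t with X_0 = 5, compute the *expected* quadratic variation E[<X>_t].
E[<X>_t] = 125*exp(32*t/5)/8 - 125/8

<X>_t = int_0^t (2 * X_s)^2 ds. Taking expectation inside the integral: E[<X>_t] = 2^2 * int_0^t E[X_s^2] ds. For GBM, E[X_s^2] = x_0^2 * exp((2 mu + sigma^2) s). Integrating:
  E[<X>_t] = 2^2 * 5^2 * (exp((2*(6/5) + 2^2) t) - 1) / (2*(6/5) + 2^2)
           = 2^2 * 5^2 * (exp((32/5) t) - 1) / (32/5) = 125*exp(32*t/5)/8 - 125/8.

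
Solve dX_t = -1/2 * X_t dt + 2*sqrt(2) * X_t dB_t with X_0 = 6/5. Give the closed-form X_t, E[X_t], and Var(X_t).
X_t = 6/5 * exp((-9/2) t + (2*sqrt(2)) B_t); E[X_t] = 6*exp(-t/2)/5; Var(X_t) = (36*exp(8*t) - 36)*exp(-t)/25

For GBM dX = mu X dt + sigma X dB with X_0 = x_0, apply Itô to Y = log X: dY = (mu - sigma^2/2) dt + sigma dB, so Y_t = log(x_0) + (mu - sigma^2/2) t + sigma B_t and hence X_t = x_0 * exp((mu - sigma^2/2) t + sigma B_t).
With mu = -1/2, sigma = 2*sqrt(2), x_0 = 6/5, this gives:
  X_t = 6/5 * exp((-9/2) * t + (2*sqrt(2)) * B_t).
Since sigma*B_t ~ Normal(0, sigma^2 t), E[exp(sigma*B_t)] = exp(sigma^2 t / 2); so E[X_t] = x_0 * exp((mu - sigma^2/2) t) * exp(sigma^2 t / 2) = x_0 * exp(mu t) = 6*exp(-t/2)/5.
Var(X_t) = E[X_t^2] - (E[X_t])^2 = x_0^2 * exp(2 mu t) * (exp(sigma^2 t) - 1) = (36*exp(8*t) - 36)*exp(-t)/25.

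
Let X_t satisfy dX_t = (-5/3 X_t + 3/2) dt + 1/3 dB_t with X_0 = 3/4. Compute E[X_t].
E[X_t] = 9/10 - 3*exp(-5*t/3)/20

Taking expectations and using E[dB_t] = 0, the mean m(t) = E[X_t] satisfies the ODE m'(t) = a m(t) + b with m(0) = x_0. With a = -5/3, b = 3/2, x_0 = 3/4, the solution is
  m(t) = x_0 * exp(a t) + (b/a) * (exp(a t) - 1)
       = (3/4) * exp((-5/3) t) + ((3/2)/(-5/3)) * (exp((-5/3) t) - 1)
       = 9/10 - 3*exp(-5*t/3)/20.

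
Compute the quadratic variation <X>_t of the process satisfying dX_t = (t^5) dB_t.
<X>_t = t^11/11

For an Itô process dX_t = a(t) dt + b(t) dB_t, the quadratic variation is <X>_t = int_0^t b(s)^2 ds (the drift term does not contribute). Here b(s) = s^5, so
  b(s)^2 = s^10.
Integrating from 0 to t:
  <X>_t = int_0^t (s^10) ds = t^11/11.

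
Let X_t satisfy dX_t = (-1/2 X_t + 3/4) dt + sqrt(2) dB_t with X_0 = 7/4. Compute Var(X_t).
Var(X_t) = 2 - 2*exp(-t)

The variance V(t) = Var(X_t) satisfies V'(t) = 2 a V(t) + c^2 with V(0) = 0 (drift coefficient is linear in X, diffusion is constant). With a = -1/2, c = sqrt(2), the solution is
  V(t) = (c^2 / (2 a)) * (exp(2 a t) - 1)
       = (sqrt(2)^2 / (2*(-1/2))) * (exp((-1) t) - 1)
       = 2 - 2*exp(-t).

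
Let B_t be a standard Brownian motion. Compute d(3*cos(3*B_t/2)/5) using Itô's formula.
d(3*cos(3*B_t/2)/5) = (-27*cos(3*B_t/2)/40) dt + (-9*sin(3*B_t/2)/10) dB_t

Itô's formula for f(B_t) gives d f(B_t) = f'(B_t) dB_t + (1/2) f''(B_t) dt. Compute derivatives of f(x) = 3*cos(3*x/2)/5:
  f'(x)  = -9*sin(3*x/2)/10
  f''(x) = -27*cos(3*x/2)/20
Substitute x = B_t and multiply the f'' term by 1/2:
  drift     = (1/2) * (-27*cos(3*x/2)/20) evaluated at B_t = -27*cos(3*B_t/2)/40
  diffusion = (-9*sin(3*x/2)/10) evaluated at B_t = -9*sin(3*B_t/2)/10
Therefore d(3*cos(3*B_t/2)/5) = (-27*cos(3*B_t/2)/40) dt + (-9*sin(3*B_t/2)/10) dB_t.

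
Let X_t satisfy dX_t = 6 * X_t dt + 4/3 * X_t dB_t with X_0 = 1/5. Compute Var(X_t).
Var(X_t) = (exp(16*t/9) - 1)*exp(12*t)/25

For GBM dX = mu X dt + sigma X dB with X_0 = x_0, apply Itô to Y = log X: dY = (mu - sigma^2/2) dt + sigma dB, so Y_t = log(x_0) + (mu - sigma^2/2) t + sigma B_t and hence X_t = x_0 * exp((mu - sigma^2/2) t + sigma B_t).
With mu = 6, sigma = 4/3, x_0 = 1/5, this gives:
  X_t = 1/5 * exp((46/9) * t + (4/3) * B_t).
Since sigma*B_t ~ Normal(0, sigma^2 t), E[exp(sigma*B_t)] = exp(sigma^2 t / 2); so E[X_t] = x_0 * exp((mu - sigma^2/2) t) * exp(sigma^2 t / 2) = x_0 * exp(mu t) = exp(6*t)/5.
Var(X_t) = E[X_t^2] - (E[X_t])^2 = x_0^2 * exp(2 mu t) * (exp(sigma^2 t) - 1) = (exp(16*t/9) - 1)*exp(12*t)/25.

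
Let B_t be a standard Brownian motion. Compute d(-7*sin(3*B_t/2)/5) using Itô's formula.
d(-7*sin(3*B_t/2)/5) = (63*sin(3*B_t/2)/40) dt + (-21*cos(3*B_t/2)/10) dB_t

Itô's formula for f(B_t) gives d f(B_t) = f'(B_t) dB_t + (1/2) f''(B_t) dt. Compute derivatives of f(x) = -7*sin(3*x/2)/5:
  f'(x)  = -21*cos(3*x/2)/10
  f''(x) = 63*sin(3*x/2)/20
Substitute x = B_t and multiply the f'' term by 1/2:
  drift     = (1/2) * (63*sin(3*x/2)/20) evaluated at B_t = 63*sin(3*B_t/2)/40
  diffusion = (-21*cos(3*x/2)/10) evaluated at B_t = -21*cos(3*B_t/2)/10
Therefore d(-7*sin(3*B_t/2)/5) = (63*sin(3*B_t/2)/40) dt + (-21*cos(3*B_t/2)/10) dB_t.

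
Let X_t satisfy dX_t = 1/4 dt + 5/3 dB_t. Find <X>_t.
<X>_t = 25*t/9

For an Itô process dX_t = a(t) dt + b(t) dB_t, the quadratic variation is <X>_t = int_0^t b(s)^2 ds (the drift term does not contribute). Here b(s) = 5/3, so
  b(s)^2 = 25/9.
Integrating from 0 to t:
  <X>_t = int_0^t (25/9) ds = 25*t/9.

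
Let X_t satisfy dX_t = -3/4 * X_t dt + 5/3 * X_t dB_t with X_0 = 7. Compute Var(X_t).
Var(X_t) = (49*exp(25*t/9) - 49)*exp(-3*t/2)

For GBM dX = mu X dt + sigma X dB with X_0 = x_0, apply Itô to Y = log X: dY = (mu - sigma^2/2) dt + sigma dB, so Y_t = log(x_0) + (mu - sigma^2/2) t + sigma B_t and hence X_t = x_0 * exp((mu - sigma^2/2) t + sigma B_t).
With mu = -3/4, sigma = 5/3, x_0 = 7, this gives:
  X_t = 7 * exp((-77/36) * t + (5/3) * B_t).
Since sigma*B_t ~ Normal(0, sigma^2 t), E[exp(sigma*B_t)] = exp(sigma^2 t / 2); so E[X_t] = x_0 * exp((mu - sigma^2/2) t) * exp(sigma^2 t / 2) = x_0 * exp(mu t) = 7*exp(-3*t/4).
Var(X_t) = E[X_t^2] - (E[X_t])^2 = x_0^2 * exp(2 mu t) * (exp(sigma^2 t) - 1) = (49*exp(25*t/9) - 49)*exp(-3*t/2).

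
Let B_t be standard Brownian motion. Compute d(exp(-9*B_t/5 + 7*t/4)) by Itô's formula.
d(exp(-9*B_t/5 + 7*t/4)) = (337*exp(-9*B_t/5 + 7*t/4)/100) dt + (-9*exp(-9*B_t/5 + 7*t/4)/5) dB_t

Itô's formula for f(t, x): d f(t, B_t) = (f_t + (1/2) f_xx) dt + f_x dB_t. Compute partials of f(t, x) = exp(7*t/4 - 9*x/5):
  f_t(t,x)  = 7*exp(7*t/4 - 9*x/5)/4
  f_x(t,x)  = -9*exp(7*t/4 - 9*x/5)/5
  f_xx(t,x) = 81*exp(7*t/4 - 9*x/5)/25
Assemble drift = f_t + (1/2) f_xx = 337*exp(7*t/4 - 9*x/5)/100 and diffusion = f_x = -9*exp(7*t/4 - 9*x/5)/5. Substituting x = B_t:
  d(exp(-9*B_t/5 + 7*t/4)) = (337*exp(-9*B_t/5 + 7*t/4)/100) dt + (-9*exp(-9*B_t/5 + 7*t/4)/5) dB_t.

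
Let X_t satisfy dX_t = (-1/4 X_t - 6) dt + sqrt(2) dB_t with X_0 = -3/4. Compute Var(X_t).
Var(X_t) = 4 - 4*exp(-t/2)

The variance V(t) = Var(X_t) satisfies V'(t) = 2 a V(t) + c^2 with V(0) = 0 (drift coefficient is linear in X, diffusion is constant). With a = -1/4, c = sqrt(2), the solution is
  V(t) = (c^2 / (2 a)) * (exp(2 a t) - 1)
       = (sqrt(2)^2 / (2*(-1/4))) * (exp((-1/2) t) - 1)
       = 4 - 4*exp(-t/2).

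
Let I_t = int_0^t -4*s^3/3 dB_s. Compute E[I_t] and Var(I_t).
E[I_t] = 0; Var(I_t) = 16*t^7/63

The Itô integral of a deterministic integrand f(s) has mean 0 because each increment f(s) * (B_{s+ds} - B_s) has mean 0. By the Itô isometry:
  Var( int_0^t f(s) dB_s ) = E[ (int_0^t f(s) dB_s)^2 ] = int_0^t f(s)^2 ds.
Here f(s) = -4*s^3/3, so f(s)^2 = 16*s^6/9. Integrate:
  int_0^t (16*s^6/9) ds = 16*t^7/63.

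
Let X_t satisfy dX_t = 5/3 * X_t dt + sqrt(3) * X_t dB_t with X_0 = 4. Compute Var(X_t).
Var(X_t) = 16*(exp(3*t) - 1)*exp(10*t/3)

For GBM dX = mu X dt + sigma X dB with X_0 = x_0, apply Itô to Y = log X: dY = (mu - sigma^2/2) dt + sigma dB, so Y_t = log(x_0) + (mu - sigma^2/2) t + sigma B_t and hence X_t = x_0 * exp((mu - sigma^2/2) t + sigma B_t).
With mu = 5/3, sigma = sqrt(3), x_0 = 4, this gives:
  X_t = 4 * exp((1/6) * t + (sqrt(3)) * B_t).
Since sigma*B_t ~ Normal(0, sigma^2 t), E[exp(sigma*B_t)] = exp(sigma^2 t / 2); so E[X_t] = x_0 * exp((mu - sigma^2/2) t) * exp(sigma^2 t / 2) = x_0 * exp(mu t) = 4*exp(5*t/3).
Var(X_t) = E[X_t^2] - (E[X_t])^2 = x_0^2 * exp(2 mu t) * (exp(sigma^2 t) - 1) = 16*(exp(3*t) - 1)*exp(10*t/3).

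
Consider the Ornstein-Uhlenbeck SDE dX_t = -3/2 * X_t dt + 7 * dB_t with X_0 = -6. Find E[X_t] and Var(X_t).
E[X_t] = -6*exp(-3*t/2); Var(X_t) = 49/3 - 49*exp(-3*t)/3

The OU SDE dX = -theta X dt + sigma dB admits the integrating factor exp(theta t): d(exp(theta t) X_t) = sigma exp(theta t) dB_t. Integrating from 0 to t:
  X_t = x_0 * exp(-theta t) + sigma * int_0^t exp(-theta (t-s)) dB_s.
The Itô integral has mean 0 and (by the Itô isometry) variance sigma^2 * int_0^t exp(-2 theta (t - s)) ds = sigma^2 * (1 - exp(-2 theta t)) / (2 theta).
With theta = 3/2, sigma = 7, x_0 = -6:
  E[X_t] = -6 * exp(-3/2 t) = -6*exp(-3*t/2)
  Var(X_t) = (7)^2 * (1 - exp(-2*3/2 t)) / (2 * 3/2) = 49/3 - 49*exp(-3*t)/3.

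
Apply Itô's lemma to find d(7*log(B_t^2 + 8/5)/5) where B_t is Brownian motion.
d(7*log(B_t^2 + 8/5)/5) = (7*(8 - 5*B_t^2)/(5*B_t^2 + 8)^2) dt + (14*B_t/(5*B_t^2 + 8)) dB_t

Itô's formula for f(B_t) gives d f(B_t) = f'(B_t) dB_t + (1/2) f''(B_t) dt. Compute derivatives of f(x) = 7*log(x^2 + 8/5)/5:
  f'(x)  = 14*x/(5*x^2 + 8)
  f''(x) = 14*(8 - 5*x^2)/(5*x^2 + 8)^2
Substitute x = B_t and multiply the f'' term by 1/2:
  drift     = (1/2) * (14*(8 - 5*x^2)/(5*x^2 + 8)^2) evaluated at B_t = 7*(8 - 5*B_t^2)/(5*B_t^2 + 8)^2
  diffusion = (14*x/(5*x^2 + 8)) evaluated at B_t = 14*B_t/(5*B_t^2 + 8)
Therefore d(7*log(B_t^2 + 8/5)/5) = (7*(8 - 5*B_t^2)/(5*B_t^2 + 8)^2) dt + (14*B_t/(5*B_t^2 + 8)) dB_t.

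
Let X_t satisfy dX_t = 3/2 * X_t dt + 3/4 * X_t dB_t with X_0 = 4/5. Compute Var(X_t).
Var(X_t) = 16*(exp(9*t/16) - 1)*exp(3*t)/25

For GBM dX = mu X dt + sigma X dB with X_0 = x_0, apply Itô to Y = log X: dY = (mu - sigma^2/2) dt + sigma dB, so Y_t = log(x_0) + (mu - sigma^2/2) t + sigma B_t and hence X_t = x_0 * exp((mu - sigma^2/2) t + sigma B_t).
With mu = 3/2, sigma = 3/4, x_0 = 4/5, this gives:
  X_t = 4/5 * exp((39/32) * t + (3/4) * B_t).
Since sigma*B_t ~ Normal(0, sigma^2 t), E[exp(sigma*B_t)] = exp(sigma^2 t / 2); so E[X_t] = x_0 * exp((mu - sigma^2/2) t) * exp(sigma^2 t / 2) = x_0 * exp(mu t) = 4*exp(3*t/2)/5.
Var(X_t) = E[X_t^2] - (E[X_t])^2 = x_0^2 * exp(2 mu t) * (exp(sigma^2 t) - 1) = 16*(exp(9*t/16) - 1)*exp(3*t)/25.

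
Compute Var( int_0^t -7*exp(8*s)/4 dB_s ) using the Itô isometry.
Var = 49*exp(16*t)/256 - 49/256

The Itô integral of a deterministic integrand f(s) has mean 0 because each increment f(s) * (B_{s+ds} - B_s) has mean 0. By the Itô isometry:
  Var( int_0^t f(s) dB_s ) = E[ (int_0^t f(s) dB_s)^2 ] = int_0^t f(s)^2 ds.
Here f(s) = -7*exp(8*s)/4, so f(s)^2 = 49*exp(16*s)/16. Integrate:
  int_0^t (49*exp(16*s)/16) ds = 49*exp(16*t)/256 - 49/256.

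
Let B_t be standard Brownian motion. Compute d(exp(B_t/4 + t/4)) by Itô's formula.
d(exp(B_t/4 + t/4)) = (9*exp(B_t/4 + t/4)/32) dt + (exp(B_t/4 + t/4)/4) dB_t

Itô's formula for f(t, x): d f(t, B_t) = (f_t + (1/2) f_xx) dt + f_x dB_t. Compute partials of f(t, x) = exp(t/4 + x/4):
  f_t(t,x)  = exp(t/4 + x/4)/4
  f_x(t,x)  = exp(t/4 + x/4)/4
  f_xx(t,x) = exp(t/4 + x/4)/16
Assemble drift = f_t + (1/2) f_xx = 9*exp(t/4 + x/4)/32 and diffusion = f_x = exp(t/4 + x/4)/4. Substituting x = B_t:
  d(exp(B_t/4 + t/4)) = (9*exp(B_t/4 + t/4)/32) dt + (exp(B_t/4 + t/4)/4) dB_t.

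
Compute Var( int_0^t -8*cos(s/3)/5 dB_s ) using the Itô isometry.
Var = 32*t/25 + 48*sin(2*t/3)/25

The Itô integral of a deterministic integrand f(s) has mean 0 because each increment f(s) * (B_{s+ds} - B_s) has mean 0. By the Itô isometry:
  Var( int_0^t f(s) dB_s ) = E[ (int_0^t f(s) dB_s)^2 ] = int_0^t f(s)^2 ds.
Here f(s) = -8*cos(s/3)/5, so f(s)^2 = 64*cos(s/3)^2/25. Integrate:
  int_0^t (64*cos(s/3)^2/25) ds = 32*t/25 + 48*sin(2*t/3)/25.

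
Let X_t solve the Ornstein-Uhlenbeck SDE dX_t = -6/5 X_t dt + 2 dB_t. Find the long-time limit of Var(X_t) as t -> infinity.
lim Var(X_t) = 5/3

The OU SDE dX = -theta X dt + sigma dB admits the integrating factor exp(theta t): d(exp(theta t) X_t) = sigma exp(theta t) dB_t. Integrating from 0 to t gives X_t = x_0 * exp(-theta t) + sigma * int_0^t exp(-theta (t-s)) dB_s for any initial x_0. The Itô integral has variance (by the Itô isometry) sigma^2 * int_0^t exp(-2 theta (t - s)) ds = sigma^2 * (1 - exp(-2 theta t)) / (2 theta), independent of x_0.
With theta = 6/5, sigma = 2:
  Var(X_t) = (2)^2 * (1 - exp(-2*6/5 t)) / (2 * 6/5) = 5/3 - 5*exp(-12*t/5)/3.
As t -> infinity, exp(-2*6/5 t) -> 0, so the stationary variance is sigma^2 / (2 theta) = 5/3.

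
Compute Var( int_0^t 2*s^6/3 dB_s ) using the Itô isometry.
Var = 4*t^13/117

The Itô integral of a deterministic integrand f(s) has mean 0 because each increment f(s) * (B_{s+ds} - B_s) has mean 0. By the Itô isometry:
  Var( int_0^t f(s) dB_s ) = E[ (int_0^t f(s) dB_s)^2 ] = int_0^t f(s)^2 ds.
Here f(s) = 2*s^6/3, so f(s)^2 = 4*s^12/9. Integrate:
  int_0^t (4*s^12/9) ds = 4*t^13/117.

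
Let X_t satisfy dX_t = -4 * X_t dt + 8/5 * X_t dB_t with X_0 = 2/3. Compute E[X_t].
E[X_t] = 2*exp(-4*t)/3

For GBM dX = mu X dt + sigma X dB with X_0 = x_0, apply Itô to Y = log X: dY = (mu - sigma^2/2) dt + sigma dB, so Y_t = log(x_0) + (mu - sigma^2/2) t + sigma B_t and hence X_t = x_0 * exp((mu - sigma^2/2) t + sigma B_t).
With mu = -4, sigma = 8/5, x_0 = 2/3, this gives:
  X_t = 2/3 * exp((-132/25) * t + (8/5) * B_t).
Since sigma*B_t ~ Normal(0, sigma^2 t), E[exp(sigma*B_t)] = exp(sigma^2 t / 2); so E[X_t] = x_0 * exp((mu - sigma^2/2) t) * exp(sigma^2 t / 2) = x_0 * exp(mu t) = 2*exp(-4*t)/3.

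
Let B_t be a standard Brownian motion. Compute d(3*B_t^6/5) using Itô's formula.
d(3*B_t^6/5) = (9*B_t^4) dt + (18*B_t^5/5) dB_t

Itô's formula for f(B_t) gives d f(B_t) = f'(B_t) dB_t + (1/2) f''(B_t) dt. Compute derivatives of f(x) = 3*x^6/5:
  f'(x)  = 18*x^5/5
  f''(x) = 18*x^4
Substitute x = B_t and multiply the f'' term by 1/2:
  drift     = (1/2) * (18*x^4) evaluated at B_t = 9*B_t^4
  diffusion = (18*x^5/5) evaluated at B_t = 18*B_t^5/5
Therefore d(3*B_t^6/5) = (9*B_t^4) dt + (18*B_t^5/5) dB_t.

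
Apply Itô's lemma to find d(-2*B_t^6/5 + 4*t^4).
d(-2*B_t^6/5 + 4*t^4) = (-6*B_t^4 + 16*t^3) dt + (-12*B_t^5/5) dB_t

Itô's formula for f(t, x): d f(t, B_t) = (f_t + (1/2) f_xx) dt + f_x dB_t. Compute partials of f(t, x) = 4*t^4 - 2*x^6/5:
  f_t(t,x)  = 16*t^3
  f_x(t,x)  = -12*x^5/5
  f_xx(t,x) = -12*x^4
Assemble drift = f_t + (1/2) f_xx = 16*t^3 - 6*x^4 and diffusion = f_x = -12*x^5/5. Substituting x = B_t:
  d(-2*B_t^6/5 + 4*t^4) = (-6*B_t^4 + 16*t^3) dt + (-12*B_t^5/5) dB_t.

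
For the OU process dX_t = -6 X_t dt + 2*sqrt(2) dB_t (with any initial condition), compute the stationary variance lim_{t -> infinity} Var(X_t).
lim Var(X_t) = 2/3

The OU SDE dX = -theta X dt + sigma dB admits the integrating factor exp(theta t): d(exp(theta t) X_t) = sigma exp(theta t) dB_t. Integrating from 0 to t gives X_t = x_0 * exp(-theta t) + sigma * int_0^t exp(-theta (t-s)) dB_s for any initial x_0. The Itô integral has variance (by the Itô isometry) sigma^2 * int_0^t exp(-2 theta (t - s)) ds = sigma^2 * (1 - exp(-2 theta t)) / (2 theta), independent of x_0.
With theta = 6, sigma = 2*sqrt(2):
  Var(X_t) = (2*sqrt(2))^2 * (1 - exp(-2*6 t)) / (2 * 6) = 2/3 - 2*exp(-12*t)/3.
As t -> infinity, exp(-2*6 t) -> 0, so the stationary variance is sigma^2 / (2 theta) = 2/3.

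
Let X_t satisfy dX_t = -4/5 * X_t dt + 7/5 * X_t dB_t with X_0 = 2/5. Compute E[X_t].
E[X_t] = 2*exp(-4*t/5)/5

For GBM dX = mu X dt + sigma X dB with X_0 = x_0, apply Itô to Y = log X: dY = (mu - sigma^2/2) dt + sigma dB, so Y_t = log(x_0) + (mu - sigma^2/2) t + sigma B_t and hence X_t = x_0 * exp((mu - sigma^2/2) t + sigma B_t).
With mu = -4/5, sigma = 7/5, x_0 = 2/5, this gives:
  X_t = 2/5 * exp((-89/50) * t + (7/5) * B_t).
Since sigma*B_t ~ Normal(0, sigma^2 t), E[exp(sigma*B_t)] = exp(sigma^2 t / 2); so E[X_t] = x_0 * exp((mu - sigma^2/2) t) * exp(sigma^2 t / 2) = x_0 * exp(mu t) = 2*exp(-4*t/5)/5.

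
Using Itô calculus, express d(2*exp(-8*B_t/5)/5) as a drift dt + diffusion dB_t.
d(2*exp(-8*B_t/5)/5) = (64*exp(-8*B_t/5)/125) dt + (-16*exp(-8*B_t/5)/25) dB_t

Itô's formula for f(B_t) gives d f(B_t) = f'(B_t) dB_t + (1/2) f''(B_t) dt. Compute derivatives of f(x) = 2*exp(-8*x/5)/5:
  f'(x)  = -16*exp(-8*x/5)/25
  f''(x) = 128*exp(-8*x/5)/125
Substitute x = B_t and multiply the f'' term by 1/2:
  drift     = (1/2) * (128*exp(-8*x/5)/125) evaluated at B_t = 64*exp(-8*B_t/5)/125
  diffusion = (-16*exp(-8*x/5)/25) evaluated at B_t = -16*exp(-8*B_t/5)/25
Therefore d(2*exp(-8*B_t/5)/5) = (64*exp(-8*B_t/5)/125) dt + (-16*exp(-8*B_t/5)/25) dB_t.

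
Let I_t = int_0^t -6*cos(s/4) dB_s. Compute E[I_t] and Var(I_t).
E[I_t] = 0; Var(I_t) = 18*t + 36*sin(t/2)

The Itô integral of a deterministic integrand f(s) has mean 0 because each increment f(s) * (B_{s+ds} - B_s) has mean 0. By the Itô isometry:
  Var( int_0^t f(s) dB_s ) = E[ (int_0^t f(s) dB_s)^2 ] = int_0^t f(s)^2 ds.
Here f(s) = -6*cos(s/4), so f(s)^2 = 36*cos(s/4)^2. Integrate:
  int_0^t (36*cos(s/4)^2) ds = 18*t + 36*sin(t/2).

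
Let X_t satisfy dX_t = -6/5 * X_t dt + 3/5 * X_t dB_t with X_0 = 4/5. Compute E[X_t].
E[X_t] = 4*exp(-6*t/5)/5

For GBM dX = mu X dt + sigma X dB with X_0 = x_0, apply Itô to Y = log X: dY = (mu - sigma^2/2) dt + sigma dB, so Y_t = log(x_0) + (mu - sigma^2/2) t + sigma B_t and hence X_t = x_0 * exp((mu - sigma^2/2) t + sigma B_t).
With mu = -6/5, sigma = 3/5, x_0 = 4/5, this gives:
  X_t = 4/5 * exp((-69/50) * t + (3/5) * B_t).
Since sigma*B_t ~ Normal(0, sigma^2 t), E[exp(sigma*B_t)] = exp(sigma^2 t / 2); so E[X_t] = x_0 * exp((mu - sigma^2/2) t) * exp(sigma^2 t / 2) = x_0 * exp(mu t) = 4*exp(-6*t/5)/5.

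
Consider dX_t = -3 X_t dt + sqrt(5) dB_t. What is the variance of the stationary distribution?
lim Var(X_t) = 5/6

The OU SDE dX = -theta X dt + sigma dB admits the integrating factor exp(theta t): d(exp(theta t) X_t) = sigma exp(theta t) dB_t. Integrating from 0 to t gives X_t = x_0 * exp(-theta t) + sigma * int_0^t exp(-theta (t-s)) dB_s for any initial x_0. The Itô integral has variance (by the Itô isometry) sigma^2 * int_0^t exp(-2 theta (t - s)) ds = sigma^2 * (1 - exp(-2 theta t)) / (2 theta), independent of x_0.
With theta = 3, sigma = sqrt(5):
  Var(X_t) = (sqrt(5))^2 * (1 - exp(-2*3 t)) / (2 * 3) = 5/6 - 5*exp(-6*t)/6.
As t -> infinity, exp(-2*3 t) -> 0, so the stationary variance is sigma^2 / (2 theta) = 5/6.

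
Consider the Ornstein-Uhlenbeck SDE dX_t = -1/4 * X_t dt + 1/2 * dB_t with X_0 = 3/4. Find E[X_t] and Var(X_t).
E[X_t] = 3*exp(-t/4)/4; Var(X_t) = 1/2 - exp(-t/2)/2

The OU SDE dX = -theta X dt + sigma dB admits the integrating factor exp(theta t): d(exp(theta t) X_t) = sigma exp(theta t) dB_t. Integrating from 0 to t:
  X_t = x_0 * exp(-theta t) + sigma * int_0^t exp(-theta (t-s)) dB_s.
The Itô integral has mean 0 and (by the Itô isometry) variance sigma^2 * int_0^t exp(-2 theta (t - s)) ds = sigma^2 * (1 - exp(-2 theta t)) / (2 theta).
With theta = 1/4, sigma = 1/2, x_0 = 3/4:
  E[X_t] = 3/4 * exp(-1/4 t) = 3*exp(-t/4)/4
  Var(X_t) = (1/2)^2 * (1 - exp(-2*1/4 t)) / (2 * 1/4) = 1/2 - exp(-t/2)/2.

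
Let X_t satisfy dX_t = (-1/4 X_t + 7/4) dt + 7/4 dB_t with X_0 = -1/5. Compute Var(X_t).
Var(X_t) = 49/8 - 49*exp(-t/2)/8

The variance V(t) = Var(X_t) satisfies V'(t) = 2 a V(t) + c^2 with V(0) = 0 (drift coefficient is linear in X, diffusion is constant). With a = -1/4, c = 7/4, the solution is
  V(t) = (c^2 / (2 a)) * (exp(2 a t) - 1)
       = ((7/4)^2 / (2*(-1/4))) * (exp((-1/2) t) - 1)
       = 49/8 - 49*exp(-t/2)/8.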